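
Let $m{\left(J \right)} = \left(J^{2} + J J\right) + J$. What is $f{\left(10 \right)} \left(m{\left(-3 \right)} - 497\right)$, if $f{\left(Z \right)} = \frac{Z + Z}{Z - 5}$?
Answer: $-1928$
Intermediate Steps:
$f{\left(Z \right)} = \frac{2 Z}{-5 + Z}$
$m{\left(J \right)} = J + 2 J^{2}$ ($m{\left(J \right)} = \left(J^{2} + J^{2}\right) + J = 2 J^{2} + J = J + 2 J^{2}$)
$f{\left(10 \right)} \left(m{\left(-3 \right)} - 497\right) = 2 \cdot 10 \frac{1}{-5 + 10} \left(- 3 \left(1 + 2 \left(-3\right)\right) - 497\right) = 2 \cdot 10 \cdot \frac{1}{5} \left(- 3 \left(1 - 6\right) - 497\right) = 2 \cdot 10 \cdot \frac{1}{5} \left(\left(-3\right) \left(-5\right) - 497\right) = 4 \left(15 - 497\right) = 4 \left(-482\right) = -1928$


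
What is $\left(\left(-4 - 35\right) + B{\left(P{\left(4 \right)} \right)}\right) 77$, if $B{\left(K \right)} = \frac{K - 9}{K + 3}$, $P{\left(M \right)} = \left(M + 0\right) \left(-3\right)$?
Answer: $- \frac{8470}{3} \approx -2823.3$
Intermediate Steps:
$P{\left(M \right)} = - 3 M$ ($P{\left(M \right)} = M \left(-3\right) = - 3 M$)
$B{\left(K \right)} = \frac{-9 + K}{3 + K}$
$\left(\left(-4 - 35\right) + B{\left(P{\left(4 \right)} \right)}\right) 77 = \left(\left(-4 - 35\right) + \frac{-9 - 12}{3 - 12}\right) 77 = \left(-39 + \frac{-9 - 12}{3 - 12}\right) 77 = \left(-39 + \frac{1}{-9} \left(-21\right)\right) 77 = \left(-39 - - \frac{7}{3}\right) 77 = \left(-39 + \frac{7}{3}\right) 77 = \left(- \frac{110}{3}\right) 77 = - \frac{8470}{3}$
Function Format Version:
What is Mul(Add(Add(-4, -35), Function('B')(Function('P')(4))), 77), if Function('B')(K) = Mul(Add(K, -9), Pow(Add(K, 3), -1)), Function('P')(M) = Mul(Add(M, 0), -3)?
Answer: Rational(-8470, 3) ≈ -2823.3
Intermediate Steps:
Function('P')(M) = Mul(-3, M) (Function('P')(M) = Mul(M, -3) = Mul(-3, M))
Function('B')(K) = Mul(Pow(Add(3, K), -1), Add(-9, K)) (Function('B')(K) = Mul(Add(-9, K), Pow(Add(3, K), -1)) = Mul(Pow(Add(3, K), -1), Add(-9, K)))
Mul(Add(Add(-4, -35), Function('B')(Function('P')(4))), 77) = Mul(Add(Add(-4, -35), Mul(Pow(Add(3, Mul(-3, 4)), -1), Add(-9, Mul(-3, 4)))), 77) = Mul(Add(-39, Mul(Pow(Add(3, -12), -1), Add(-9, -12))), 77) = Mul(Add(-39, Mul(Pow(-9, -1), -21)), 77) = Mul(Add(-39, Mul(Rational(-1, 9), -21)), 77) = Mul(Add(-39, Rational(7, 3)), 77) = Mul(Rational(-110, 3), 77) = Rational(-8470, 3)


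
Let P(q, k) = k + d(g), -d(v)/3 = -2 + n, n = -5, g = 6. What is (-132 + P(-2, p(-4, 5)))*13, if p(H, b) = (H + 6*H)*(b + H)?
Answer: -1807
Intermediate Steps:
p(H, b) = 7*H*(H + b) (p(H, b) = (7*H)*(H + b) = 7*H*(H + b))
d(v) = 21 (d(v) = -3*(-2 - 5) = -3*(-7) = 21)
P(q, k) = 21 + k (P(q, k) = k + 21 = 21 + k)
(-132 + P(-2, p(-4, 5)))*13 = (-132 + (21 + 7*(-4)*(-4 + 5)))*13 = (-132 + (21 + 7*(-4)*1))*13 = (-132 + (21 - 28))*13 = (-132 - 7)*13 = -139*13 = -1807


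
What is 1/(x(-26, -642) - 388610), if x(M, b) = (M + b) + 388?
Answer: -1/388890 ≈ -2.5714e-6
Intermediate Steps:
x(M, b) = 388 + M + b
1/(x(-26, -642) - 388610) = 1/((388 - 26 - 642) - 388610) = 1/(-280 - 388610) = 1/(-388890) = -1/388890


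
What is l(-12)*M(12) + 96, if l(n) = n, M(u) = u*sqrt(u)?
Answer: 96 - 288*sqrt(3) ≈ -402.83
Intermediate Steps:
M(u) = u**(3/2)
l(-12)*M(12) + 96 = -288*sqrt(3) + 96 = 96 - 288*sqrt(3)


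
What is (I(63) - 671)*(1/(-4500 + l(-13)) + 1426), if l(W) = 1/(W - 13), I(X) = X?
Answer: -101440787200/117001 ≈ -8.6701e+5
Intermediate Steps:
l(W) = 1/(-13 + W)
(I(63) - 671)*(1/(-4500 + l(-13)) + 1426) = (63 - 671)*(1/(-4500 + 1/(-13 - 13)) + 1426) = -608*(1/(-4500 + 1/(-26)) + 1426) = -608*(1/(-4500 - 1/26) + 1426) = -608*(1/(-117001/26) + 1426) = -608*(-26/117001 + 1426) = -608*166843400/117001 = -101440787200/117001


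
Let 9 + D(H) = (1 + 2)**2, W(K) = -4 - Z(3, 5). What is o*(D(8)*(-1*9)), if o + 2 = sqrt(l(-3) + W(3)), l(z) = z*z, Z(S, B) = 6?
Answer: 0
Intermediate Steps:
W(K) = -10 (W(K) = -4 - 1*6 = -4 - 6 = -10)
D(H) = 0 (D(H) = -9 + (1 + 2)**2 = -9 + 3**2 = -9 + 9 = 0)
l(z) = z**2
o = -2 + I (o = -2 + sqrt((-3)**2 - 10) = -2 + sqrt(9 - 10) = -2 + sqrt(-1) = -2 + I ≈ -2.0 + 1.0*I)
o*(D(8)*(-1*9)) = (-2 + I)*(0*(-1*9)) = (-2 + I)*(0*(-9)) = (-2 + I)*0 = 0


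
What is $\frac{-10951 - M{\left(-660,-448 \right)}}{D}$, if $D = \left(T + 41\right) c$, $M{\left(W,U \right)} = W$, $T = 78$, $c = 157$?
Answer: $- \frac{10291}{18683} \approx -0.55082$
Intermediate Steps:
$D = 18683$ ($D = \left(78 + 41\right) 157 = 119 \cdot 157 = 18683$)
$\frac{-10951 - M{\left(-660,-448 \right)}}{D} = \frac{-10951 - -660}{18683} = \left(-10951 + 660\right) \frac{1}{18683} = \left(-10291\right) \frac{1}{18683} = - \frac{10291}{18683}$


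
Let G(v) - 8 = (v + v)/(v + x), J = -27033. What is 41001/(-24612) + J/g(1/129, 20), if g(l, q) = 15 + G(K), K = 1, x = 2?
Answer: -666306553/582484 ≈ -1143.9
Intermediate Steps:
G(v) = 8 + 2*v/(2 + v) (G(v) = 8 + (v + v)/(v + 2) = 8 + (2*v)/(2 + v) = 8 + 2*v/(2 + v))
g(l, q) = 71/3 (g(l, q) = 15 + 2*(8 + 5*1)/(2 + 1) = 15 + 2*(8 + 5)/3 = 15 + 2*(1/3)*13 = 15 + 26/3 = 71/3)
41001/(-24612) + J/g(1/129, 20) = 41001/(-24612) - 27033/71/3 = 41001*(-1/24612) - 27033*3/71 = -13667/8204 - 81099/71 = -666306553/582484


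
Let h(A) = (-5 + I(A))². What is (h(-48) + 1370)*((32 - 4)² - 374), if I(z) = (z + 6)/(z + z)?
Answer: 72990045/128 ≈ 5.7024e+5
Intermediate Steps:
I(z) = (6 + z)/(2*z) (I(z) = (6 + z)/((2*z)) = (6 + z)*(1/(2*z)) = (6 + z)/(2*z))
h(A) = (-5 + (6 + A)/(2*A))²
(h(-48) + 1370)*((32 - 4)² - 374) = ((9/4)*(-2 + 3*(-48))²/(-48)² + 1370)*((32 - 4)² - 374) = ((9/4)*(1/2304)*(-2 - 144)² + 1370)*(28² - 374) = ((9/4)*(1/2304)*(-146)² + 1370)*(784 - 374) = ((9/4)*(1/2304)*21316 + 1370)*410 = (5329/256 + 1370)*410 = (356049/256)*410 = 72990045/128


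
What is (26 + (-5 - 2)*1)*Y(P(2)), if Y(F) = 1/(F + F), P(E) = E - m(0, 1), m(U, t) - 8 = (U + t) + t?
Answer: -19/16 ≈ -1.1875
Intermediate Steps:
m(U, t) = 8 + U + 2*t (m(U, t) = 8 + ((U + t) + t) = 8 + (U + 2*t) = 8 + U + 2*t)
P(E) = -10 + E (P(E) = E - (8 + 0 + 2*1) = E - (8 + 0 + 2) = E - 1*10 = E - 10 = -10 + E)
Y(F) = 1/(2*F)
(26 + (-5 - 2)*1)*Y(P(2)) = (26 + (-5 - 2)*1)*(1/(2*(-10 + 2))) = (26 - 7*1)*((½)/(-8)) = (26 - 7)*((½)*(-⅛)) = 19*(-1/16) = -19/16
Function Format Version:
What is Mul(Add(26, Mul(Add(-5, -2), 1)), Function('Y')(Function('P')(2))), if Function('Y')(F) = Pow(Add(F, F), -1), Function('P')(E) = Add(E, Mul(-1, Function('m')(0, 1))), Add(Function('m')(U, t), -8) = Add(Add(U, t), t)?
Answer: Rational(-19, 16) ≈ -1.1875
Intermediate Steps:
Function('m')(U, t) = Add(8, U, Mul(2, t)) (Function('m')(U, t) = Add(8, Add(Add(U, t), t)) = Add(8, Add(U, Mul(2, t))) = Add(8, U, Mul(2, t)))
Function('P')(E) = Add(-10, E) (Function('P')(E) = Add(E, Mul(-1, Add(8, 0, Mul(2, 1)))) = Add(E, Mul(-1, Add(8, 0, 2))) = Add(E, Mul(-1, 10)) = Add(E, -10) = Add(-10, E))
Function('Y')(F) = Mul(Rational(1, 2), Pow(F, -1)) (Function('Y')(F) = Pow(Mul(2, F), -1) = Mul(Rational(1, 2), Pow(F, -1)))
Mul(Add(26, Mul(Add(-5, -2), 1)), Function('Y')(Function('P')(2))) = Mul(Add(26, Mul(Add(-5, -2), 1)), Mul(Rational(1, 2), Pow(Add(-10, 2), -1))) = Mul(Add(26, Mul(-7, 1)), Mul(Rational(1, 2), Pow(-8, -1))) = Mul(Add(26, -7), Mul(Rational(1, 2), Rational(-1, 8))) = Mul(19, Rational(-1, 16)) = Rational(-19, 16)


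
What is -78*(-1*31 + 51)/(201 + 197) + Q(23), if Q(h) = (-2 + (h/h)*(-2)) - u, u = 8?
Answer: -3168/199 ≈ -15.920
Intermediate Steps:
Q(h) = -12 (Q(h) = (-2 + (h/h)*(-2)) - 1*8 = (-2 + 1*(-2)) - 8 = (-2 - 2) - 8 = -4 - 8 = -12)
-78*(-1*31 + 51)/(201 + 197) + Q(23) = -78*(-1*31 + 51)/(201 + 197) - 12 = -78*(-31 + 51)/398 - 12 = -1560/398 - 12 = -78*10/199 - 12 = -780/199 - 12 = -3168/199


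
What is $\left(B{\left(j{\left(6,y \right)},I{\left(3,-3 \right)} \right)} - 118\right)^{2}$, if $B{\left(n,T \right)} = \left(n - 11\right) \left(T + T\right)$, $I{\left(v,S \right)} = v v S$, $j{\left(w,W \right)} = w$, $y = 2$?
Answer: $23104$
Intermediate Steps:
$I{\left(v,S \right)} = S v^{2}$ ($I{\left(v,S \right)} = v^{2} S = S v^{2}$)
$B{\left(n,T \right)} = 2 T \left(-11 + n\right)$ ($B{\left(n,T \right)} = \left(-11 + n\right) 2 T = 2 T \left(-11 + n\right)$)
$\left(B{\left(j{\left(6,y \right)},I{\left(3,-3 \right)} \right)} - 118\right)^{2} = \left(2 \left(- 3 \cdot 3^{2}\right) \left(-11 + 6\right) - 118\right)^{2} = \left(2 \left(\left(-3\right) 9\right) \left(-5\right) - 118\right)^{2} = \left(2 \left(-27\right) \left(-5\right) - 118\right)^{2} = \left(270 - 118\right)^{2} = 152^{2} = 23104$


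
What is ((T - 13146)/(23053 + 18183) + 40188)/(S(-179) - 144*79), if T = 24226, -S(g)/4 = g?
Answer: -207150431/54946970 ≈ -3.7700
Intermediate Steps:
S(g) = -4*g
((T - 13146)/(23053 + 18183) + 40188)/(S(-179) - 144*79) = ((24226 - 13146)/(23053 + 18183) + 40188)/(-4*(-179) - 144*79) = (11080/41236 + 40188)/(716 - 11376) = (11080*(1/41236) + 40188)/(-10660) = (2770/10309 + 40188)*(-1/10660) = (414300862/10309)*(-1/10660) = -207150431/54946970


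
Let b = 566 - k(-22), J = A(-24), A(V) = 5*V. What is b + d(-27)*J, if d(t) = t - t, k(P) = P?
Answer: 588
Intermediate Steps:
d(t) = 0
J = -120 (J = 5*(-24) = -120)
b = 588 (b = 566 - 1*(-22) = 566 + 22 = 588)
b + d(-27)*J = 588 + 0*(-120) = 588 + 0 = 588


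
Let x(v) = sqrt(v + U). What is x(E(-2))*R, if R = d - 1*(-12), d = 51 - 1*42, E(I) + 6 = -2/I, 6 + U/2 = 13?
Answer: 63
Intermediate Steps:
U = 14 (U = -12 + 2*13 = -12 + 26 = 14)
E(I) = -6 - 2/I
d = 9 (d = 51 - 42 = 9)
R = 21 (R = 9 - 1*(-12) = 9 + 12 = 21)
x(v) = sqrt(14 + v) (x(v) = sqrt(v + 14) = sqrt(14 + v))
x(E(-2))*R = sqrt(14 + (-6 - 2/(-2)))*21 = sqrt(14 + (-6 - 2*(-1/2)))*21 = sqrt(14 + (-6 + 1))*21 = sqrt(14 - 5)*21 = sqrt(9)*21 = 3*21 = 63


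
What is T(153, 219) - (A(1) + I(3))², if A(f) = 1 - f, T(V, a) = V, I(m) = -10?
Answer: 53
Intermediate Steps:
T(153, 219) - (A(1) + I(3))² = 153 - ((1 - 1*1) - 10)² = 153 - ((1 - 1) - 10)² = 153 - (0 - 10)² = 153 - 1*(-10)² = 153 - 1*100 = 153 - 100 = 53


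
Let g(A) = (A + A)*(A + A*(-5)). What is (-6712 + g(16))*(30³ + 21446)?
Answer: -424386960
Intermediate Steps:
g(A) = -8*A² (g(A) = (2*A)*(A - 5*A) = (2*A)*(-4*A) = -8*A²)
(-6712 + g(16))*(30³ + 21446) = (-6712 - 8*16²)*(30³ + 21446) = (-6712 - 8*256)*(27000 + 21446) = (-6712 - 2048)*48446 = -8760*48446 = -424386960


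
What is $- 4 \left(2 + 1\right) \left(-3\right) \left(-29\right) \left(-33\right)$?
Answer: $34452$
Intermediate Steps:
$- 4 \left(2 + 1\right) \left(-3\right) \left(-29\right) \left(-33\right) = - 4 \cdot 3 \left(-3\right) \left(-29\right) \left(-33\right) = \left(-1\right) 12 \left(-3\right) \left(-29\right) \left(-33\right) = \left(-12\right) \left(-3\right) \left(-29\right) \left(-33\right) = 36 \left(-29\right) \left(-33\right) = \left(-1044\right) \left(-33\right) = 34452$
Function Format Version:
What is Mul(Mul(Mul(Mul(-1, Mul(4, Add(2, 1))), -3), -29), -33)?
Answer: 34452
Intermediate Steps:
Mul(Mul(Mul(Mul(-1, Mul(4, Add(2, 1))), -3), -29), -33) = Mul(Mul(Mul(Mul(-1, Mul(4, 3)), -3), -29), -33) = Mul(Mul(Mul(Mul(-1, 12), -3), -29), -33) = Mul(Mul(Mul(-12, -3), -29), -33) = Mul(Mul(36, -29), -33) = Mul(-1044, -33) = 34452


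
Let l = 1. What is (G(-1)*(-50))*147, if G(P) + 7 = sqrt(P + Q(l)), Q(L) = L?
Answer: 51450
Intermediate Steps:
G(P) = -7 + sqrt(1 + P) (G(P) = -7 + sqrt(P + 1) = -7 + sqrt(1 + P))
(G(-1)*(-50))*147 = ((-7 + sqrt(1 - 1))*(-50))*147 = ((-7 + sqrt(0))*(-50))*147 = ((-7 + 0)*(-50))*147 = -7*(-50)*147 = 350*147 = 51450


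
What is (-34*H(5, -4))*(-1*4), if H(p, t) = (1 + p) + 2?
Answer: 1088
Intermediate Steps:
H(p, t) = 3 + p
(-34*H(5, -4))*(-1*4) = (-34*(3 + 5))*(-1*4) = -34*8*(-4) = -272*(-4) = 1088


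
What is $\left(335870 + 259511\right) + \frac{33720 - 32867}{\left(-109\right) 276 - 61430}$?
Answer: $\frac{54485695981}{91514} \approx 5.9538 \cdot 10^{5}$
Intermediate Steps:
$\left(335870 + 259511\right) + \frac{33720 - 32867}{\left(-109\right) 276 - 61430} = 595381 + \frac{853}{-30084 - 61430} = 595381 + \frac{853}{-91514} = 595381 + 853 \left(- \frac{1}{91514}\right) = 595381 - \frac{853}{91514} = \frac{54485695981}{91514}$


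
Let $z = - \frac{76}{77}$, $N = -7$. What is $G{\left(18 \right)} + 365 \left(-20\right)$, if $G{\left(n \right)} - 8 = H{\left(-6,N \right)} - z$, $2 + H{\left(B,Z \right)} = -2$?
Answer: $- \frac{561716}{77} \approx -7295.0$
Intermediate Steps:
$H{\left(B,Z \right)} = -4$ ($H{\left(B,Z \right)} = -2 - 2 = -4$)
$z = - \frac{76}{77}$ ($z = \left(-76\right) \frac{1}{77} = - \frac{76}{77} \approx -0.98701$)
$G{\left(n \right)} = \frac{384}{77}$ ($G{\left(n \right)} = 8 - \frac{232}{77} = \frac{384}{77}$)
$G{\left(18 \right)} + 365 \left(-20\right) = \frac{384}{77} + 365 \left(-20\right) = \frac{384}{77} - 7300 = - \frac{561716}{77}$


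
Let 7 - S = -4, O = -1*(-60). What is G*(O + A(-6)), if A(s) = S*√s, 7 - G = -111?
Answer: 7080 + 1298*I*√6 ≈ 7080.0 + 3179.4*I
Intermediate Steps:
G = 118 (G = 7 - 1*(-111) = 7 + 111 = 118)
O = 60
S = 11 (S = 7 - 1*(-4) = 7 + 4 = 11)
A(s) = 11*√s
G*(O + A(-6)) = 118*(60 + 11*√(-6)) = 118*(60 + 11*(I*√6)) = 118*(60 + 11*I*√6) = 7080 + 1298*I*√6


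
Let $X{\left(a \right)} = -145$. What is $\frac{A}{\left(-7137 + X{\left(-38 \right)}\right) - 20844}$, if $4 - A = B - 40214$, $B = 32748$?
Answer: $- \frac{3735}{14063} \approx -0.26559$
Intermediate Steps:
$A = 7470$ ($A = 4 - \left(32748 - 40214\right) = 4 - -7466 = 4 + 7466 = 7470$)
$\frac{A}{\left(-7137 + X{\left(-38 \right)}\right) - 20844} = \frac{7470}{\left(-7137 - 145\right) - 20844} = \frac{7470}{-7282 - 20844} = \frac{7470}{-28126} = 7470 \left(- \frac{1}{28126}\right) = - \frac{3735}{14063}$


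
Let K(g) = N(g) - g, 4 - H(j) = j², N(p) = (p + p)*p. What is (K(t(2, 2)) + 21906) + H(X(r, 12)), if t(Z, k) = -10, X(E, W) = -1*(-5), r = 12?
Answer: 22095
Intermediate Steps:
X(E, W) = 5
N(p) = 2*p² (N(p) = (2*p)*p = 2*p²)
H(j) = 4 - j²
K(g) = -g + 2*g² (K(g) = 2*g² - g = -g + 2*g²)
(K(t(2, 2)) + 21906) + H(X(r, 12)) = (-10*(-1 + 2*(-10)) + 21906) + (4 - 1*5²) = (-10*(-1 - 20) + 21906) + (4 - 1*25) = (-10*(-21) + 21906) + (4 - 25) = (210 + 21906) - 21 = 22116 - 21 = 22095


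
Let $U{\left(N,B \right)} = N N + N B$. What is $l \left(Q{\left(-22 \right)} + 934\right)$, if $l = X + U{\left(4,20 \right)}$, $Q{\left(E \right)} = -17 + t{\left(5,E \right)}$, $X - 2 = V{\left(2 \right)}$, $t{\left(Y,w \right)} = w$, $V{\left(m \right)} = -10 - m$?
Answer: $76970$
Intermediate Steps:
$X = -10$ ($X = 2 - 12 = -10$)
$Q{\left(E \right)} = -17 + E$
$U{\left(N,B \right)} = N^{2} + B N$
$l = 86$ ($l = -10 + 4 \left(20 + 4\right) = -10 + 4 \cdot 24 = -10 + 96 = 86$)
$l \left(Q{\left(-22 \right)} + 934\right) = 86 \left(\left(-17 - 22\right) + 934\right) = 86 \left(-39 + 934\right) = 86 \cdot 895 = 76970$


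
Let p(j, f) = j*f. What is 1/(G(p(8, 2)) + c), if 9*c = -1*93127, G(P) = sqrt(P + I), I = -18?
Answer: -838143/8672638291 - 81*I*sqrt(2)/8672638291 ≈ -9.6642e-5 - 1.3208e-8*I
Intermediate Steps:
p(j, f) = f*j
G(P) = sqrt(-18 + P) (G(P) = sqrt(P - 18) = sqrt(-18 + P))
c = -93127/9 (c = (-1*93127)/9 = (1/9)*(-93127) = -93127/9 ≈ -10347.)
1/(G(p(8, 2)) + c) = 1/(sqrt(-18 + 2*8) - 93127/9) = 1/(sqrt(-18 + 16) - 93127/9) = 1/(sqrt(-2) - 93127/9) = 1/(I*sqrt(2) - 93127/9) = 1/(-93127/9 + I*sqrt(2))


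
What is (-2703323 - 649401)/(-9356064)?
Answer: 838181/2339016 ≈ 0.35835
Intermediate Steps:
(-2703323 - 649401)/(-9356064) = -3352724*(-1/9356064) = 838181/2339016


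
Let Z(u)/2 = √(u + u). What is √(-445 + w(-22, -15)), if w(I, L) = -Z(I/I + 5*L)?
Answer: √(-445 - 4*I*√37) ≈ 0.57649 - 21.103*I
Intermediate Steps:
Z(u) = 2*√2*√u (Z(u) = 2*√(u + u) = 2*√(2*u) = 2*(√2*√u) = 2*√2*√u)
w(I, L) = -2*√2*√(1 + 5*L) (w(I, L) = -2*√2*√(I/I + 5*L) = -2*√2*√(1 + 5*L))
√(-445 + w(-22, -15)) = √(-445 - 2*√(2 + 10*(-15))) = √(-445 - 2*√(2 - 150)) = √(-445 - 4*I*√37)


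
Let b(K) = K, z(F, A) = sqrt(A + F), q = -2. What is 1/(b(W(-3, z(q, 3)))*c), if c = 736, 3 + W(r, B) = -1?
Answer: -1/2944 ≈ -0.00033967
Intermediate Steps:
W(r, B) = -4 (W(r, B) = -3 - 1 = -4)
1/(b(W(-3, z(q, 3)))*c) = 1/(-4*736) = 1/(-2944) = -1/2944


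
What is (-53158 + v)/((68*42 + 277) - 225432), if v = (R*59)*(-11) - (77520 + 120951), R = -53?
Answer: 217232/222299 ≈ 0.97721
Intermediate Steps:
v = -164074 (v = -53*59*(-11) - (77520 + 120951) = -3127*(-11) - 1*198471 = 34397 - 198471 = -164074)
(-53158 + v)/((68*42 + 277) - 225432) = (-53158 - 164074)/((68*42 + 277) - 225432) = -217232/((2856 + 277) - 225432) = -217232/(3133 - 225432) = -217232/(-222299) = -217232*(-1/222299) = 217232/222299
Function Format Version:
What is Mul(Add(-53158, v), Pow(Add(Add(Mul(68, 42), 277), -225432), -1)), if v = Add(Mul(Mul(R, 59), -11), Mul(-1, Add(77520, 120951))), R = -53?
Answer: Rational(217232, 222299) ≈ 0.97721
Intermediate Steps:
v = -164074 (v = Add(Mul(Mul(-53, 59), -11), Mul(-1, Add(77520, 120951))) = Add(Mul(-3127, -11), Mul(-1, 198471)) = Add(34397, -198471) = -164074)
Mul(Add(-53158, v), Pow(Add(Add(Mul(68, 42), 277), -225432), -1)) = Mul(Add(-53158, -164074), Pow(Add(Add(Mul(68, 42), 277), -225432), -1)) = Mul(-217232, Pow(Add(Add(2856, 277), -225432), -1)) = Mul(-217232, Pow(Add(3133, -225432), -1)) = Mul(-217232, Pow(-222299, -1)) = Mul(-217232, Rational(-1, 222299)) = Rational(217232, 222299)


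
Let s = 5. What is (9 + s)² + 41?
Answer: 237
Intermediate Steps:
(9 + s)² + 41 = (9 + 5)² + 41 = 14² + 41 = 196 + 41 = 237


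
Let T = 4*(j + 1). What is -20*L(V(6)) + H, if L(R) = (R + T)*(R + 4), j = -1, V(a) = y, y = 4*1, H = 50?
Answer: -590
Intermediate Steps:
y = 4
V(a) = 4
T = 0 (T = 4*(-1 + 1) = 4*0 = 0)
L(R) = R*(4 + R) (L(R) = (R + 0)*(R + 4) = R*(4 + R))
-20*L(V(6)) + H = -80*(4 + 4) + 50 = -80*8 + 50 = -20*32 + 50 = -640 + 50 = -590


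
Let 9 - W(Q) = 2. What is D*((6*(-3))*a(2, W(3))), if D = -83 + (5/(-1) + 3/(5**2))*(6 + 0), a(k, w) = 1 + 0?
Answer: 50526/25 ≈ 2021.0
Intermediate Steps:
W(Q) = 7 (W(Q) = 9 - 1*2 = 9 - 2 = 7)
a(k, w) = 1
D = -2807/25 (D = -83 + (5*(-1) + 3/25)*6 = -83 + (-5 + 3*(1/25))*6 = -83 + (-5 + 3/25)*6 = -83 - 122/25*6 = -83 - 732/25 = -2807/25 ≈ -112.28)
D*((6*(-3))*a(2, W(3))) = -2807*6*(-3)/25 = -(-50526)/25 = -2807/25*(-18) = 50526/25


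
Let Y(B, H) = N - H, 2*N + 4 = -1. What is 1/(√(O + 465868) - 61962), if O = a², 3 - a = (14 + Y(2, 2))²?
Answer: -991392/61421055415 - 44*√62609/61421055415 ≈ -1.6320e-5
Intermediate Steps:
N = -5/2 (N = -2 + (½)*(-1) = -2 - ½ = -5/2 ≈ -2.5000)
Y(B, H) = -5/2 - H
a = -349/4 (a = 3 - (14 + (-5/2 - 1*2))² = 3 - (14 + (-5/2 - 2))² = 3 - (14 - 9/2)² = 3 - (19/2)² = 3 - 1*361/4 = 3 - 361/4 = -349/4 ≈ -87.250)
O = 121801/16 (O = (-349/4)² = 121801/16 ≈ 7612.6)
1/(√(O + 465868) - 61962) = 1/(√(121801/16 + 465868) - 61962) = 1/(√(7575689/16) - 61962) = 1/(11*√62609/4 - 61962) = 1/(-61962 + 11*√62609/4)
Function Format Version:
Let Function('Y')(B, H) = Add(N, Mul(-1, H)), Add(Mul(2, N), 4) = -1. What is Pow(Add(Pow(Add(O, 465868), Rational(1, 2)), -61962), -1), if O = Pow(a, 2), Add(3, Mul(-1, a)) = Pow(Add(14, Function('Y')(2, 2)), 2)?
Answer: Add(Rational(-991392, 61421055415), Mul(Rational(-44, 61421055415), Pow(62609, Rational(1, 2)))) ≈ -1.6320e-5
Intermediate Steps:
N = Rational(-5, 2) (N = Add(-2, Mul(Rational(1, 2), -1)) = Add(-2, Rational(-1, 2)) = Rational(-5, 2) ≈ -2.5000)
Function('Y')(B, H) = Add(Rational(-5, 2), Mul(-1, H))
a = Rational(-349, 4) (a = Add(3, Mul(-1, Pow(Add(14, Add(Rational(-5, 2), Mul(-1, 2))), 2))) = Add(3, Mul(-1, Pow(Add(14, Add(Rational(-5, 2), -2)), 2))) = Add(3, Mul(-1, Pow(Add(14, Rational(-9, 2)), 2))) = Add(3, Mul(-1, Pow(Rational(19, 2), 2))) = Add(3, Mul(-1, Rational(361, 4))) = Add(3, Rational(-361, 4)) = Rational(-349, 4) ≈ -87.250)
O = Rational(121801, 16) (O = Pow(Rational(-349, 4), 2) = Rational(121801, 16) ≈ 7612.6)
Pow(Add(Pow(Add(O, 465868), Rational(1, 2)), -61962), -1) = Pow(Add(Pow(Add(Rational(121801, 16), 465868), Rational(1, 2)), -61962), -1) = Pow(Add(Pow(Rational(7575689, 16), Rational(1, 2)), -61962), -1) = Pow(Add(Mul(Rational(11, 4), Pow(62609, Rational(1, 2))), -61962), -1) = Pow(Add(-61962, Mul(Rational(11, 4), Pow(62609, Rational(1, 2)))), -1)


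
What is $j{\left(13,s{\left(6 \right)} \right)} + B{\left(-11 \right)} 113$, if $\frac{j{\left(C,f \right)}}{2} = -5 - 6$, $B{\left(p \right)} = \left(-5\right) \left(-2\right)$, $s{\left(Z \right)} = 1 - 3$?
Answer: $1108$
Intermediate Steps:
$s{\left(Z \right)} = -2$ ($s{\left(Z \right)} = 1 - 3 = -2$)
$B{\left(p \right)} = 10$
$j{\left(C,f \right)} = -22$ ($j{\left(C,f \right)} = 2 \left(-5 - 6\right) = 2 \left(-11\right) = -22$)
$j{\left(13,s{\left(6 \right)} \right)} + B{\left(-11 \right)} 113 = -22 + 10 \cdot 113 = -22 + 1130 = 1108$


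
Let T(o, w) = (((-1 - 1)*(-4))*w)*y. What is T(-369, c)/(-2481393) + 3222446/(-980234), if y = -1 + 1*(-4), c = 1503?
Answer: -1322870546533/405390964327 ≈ -3.2632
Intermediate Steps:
y = -5 (y = -1 - 4 = -5)
T(o, w) = -40*w (T(o, w) = (((-1 - 1)*(-4))*w)*(-5) = ((-2*(-4))*w)*(-5) = (8*w)*(-5) = -40*w)
T(-369, c)/(-2481393) + 3222446/(-980234) = -40*1503/(-2481393) + 3222446/(-980234) = -60120*(-1/2481393) + 3222446*(-1/980234) = 20040/827131 - 1611223/490117 = -1322870546533/405390964327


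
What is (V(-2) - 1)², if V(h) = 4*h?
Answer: 81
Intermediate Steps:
(V(-2) - 1)² = (4*(-2) - 1)² = (-8 - 1)² = (-9)² = 81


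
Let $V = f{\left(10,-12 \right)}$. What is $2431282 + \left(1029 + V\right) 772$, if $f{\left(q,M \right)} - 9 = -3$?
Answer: $3230302$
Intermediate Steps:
$f{\left(q,M \right)} = 6$ ($f{\left(q,M \right)} = 9 - 3 = 6$)
$V = 6$
$2431282 + \left(1029 + V\right) 772 = 2431282 + \left(1029 + 6\right) 772 = 2431282 + 1035 \cdot 772 = 2431282 + 799020 = 3230302$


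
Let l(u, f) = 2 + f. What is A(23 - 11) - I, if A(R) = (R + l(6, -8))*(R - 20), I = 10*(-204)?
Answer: 1992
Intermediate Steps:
I = -2040
A(R) = (-20 + R)*(-6 + R) (A(R) = (R + (2 - 8))*(R - 20) = (R - 6)*(-20 + R) = (-6 + R)*(-20 + R) = (-20 + R)*(-6 + R))
A(23 - 11) - I = (120 + (23 - 11)² - 26*(23 - 11)) - 1*(-2040) = (120 + 12² - 26*12) + 2040 = (120 + 144 - 312) + 2040 = -48 + 2040 = 1992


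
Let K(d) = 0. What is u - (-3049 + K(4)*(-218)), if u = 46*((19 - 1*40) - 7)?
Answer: 1761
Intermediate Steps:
u = -1288 (u = 46*((19 - 40) - 7) = 46*(-21 - 7) = 46*(-28) = -1288)
u - (-3049 + K(4)*(-218)) = -1288 - (-3049 + 0*(-218)) = -1288 - (-3049 + 0) = -1288 - 1*(-3049) = -1288 + 3049 = 1761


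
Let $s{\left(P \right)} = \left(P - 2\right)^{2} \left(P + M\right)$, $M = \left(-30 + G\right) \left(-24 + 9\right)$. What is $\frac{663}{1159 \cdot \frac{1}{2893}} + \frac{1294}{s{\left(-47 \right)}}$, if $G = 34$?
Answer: $\frac{492761283767}{297755213} \approx 1654.9$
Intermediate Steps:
$M = -60$ ($M = \left(-30 + 34\right) \left(-24 + 9\right) = 4 \left(-15\right) = -60$)
$s{\left(P \right)} = \left(-2 + P\right)^{2} \left(-60 + P\right)$ ($s{\left(P \right)} = \left(P - 2\right)^{2} \left(P - 60\right) = \left(-2 + P\right)^{2} \left(-60 + P\right)$)
$\frac{663}{1159 \cdot \frac{1}{2893}} + \frac{1294}{s{\left(-47 \right)}} = \frac{663}{1159 \cdot \frac{1}{2893}} + \frac{1294}{\left(-2 - 47\right)^{2} \left(-60 - 47\right)} = \frac{663}{1159 \cdot \frac{1}{2893}} + \frac{1294}{\left(-49\right)^{2} \left(-107\right)} = \frac{663}{\frac{1159}{2893}} + \frac{1294}{2401 \left(-107\right)} = 663 \cdot \frac{2893}{1159} + \frac{1294}{-256907} = \frac{1918059}{1159} + 1294 \left(- \frac{1}{256907}\right) = \frac{1918059}{1159} - \frac{1294}{256907} = \frac{492761283767}{297755213}$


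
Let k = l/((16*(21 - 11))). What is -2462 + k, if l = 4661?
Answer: -389259/160 ≈ -2432.9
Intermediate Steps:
k = 4661/160 (k = 4661/((16*(21 - 11))) = 4661/((16*10)) = 4661/160 ≈ 29.131)
-2462 + k = -2462 + 4661/160 = -389259/160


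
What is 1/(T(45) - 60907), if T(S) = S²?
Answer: -1/58882 ≈ -1.6983e-5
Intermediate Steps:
1/(T(45) - 60907) = 1/(45² - 60907) = 1/(2025 - 60907) = 1/(-58882) = -1/58882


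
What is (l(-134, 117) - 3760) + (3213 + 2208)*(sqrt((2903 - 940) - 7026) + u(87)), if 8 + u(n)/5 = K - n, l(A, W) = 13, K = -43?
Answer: -3744237 + 5421*I*sqrt(5063) ≈ -3.7442e+6 + 3.8573e+5*I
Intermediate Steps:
u(n) = -255 - 5*n (u(n) = -40 + 5*(-43 - n) = -40 + (-215 - 5*n) = -255 - 5*n)
(l(-134, 117) - 3760) + (3213 + 2208)*(sqrt((2903 - 940) - 7026) + u(87)) = (13 - 3760) + (3213 + 2208)*(sqrt((2903 - 940) - 7026) + (-255 - 5*87)) = -3747 + 5421*(sqrt(1963 - 7026) + (-255 - 435)) = -3747 + 5421*(sqrt(-5063) - 690) = -3747 + 5421*(I*sqrt(5063) - 690) = -3747 + 5421*(-690 + I*sqrt(5063)) = -3747 + (-3740490 + 5421*I*sqrt(5063)) = -3744237 + 5421*I*sqrt(5063)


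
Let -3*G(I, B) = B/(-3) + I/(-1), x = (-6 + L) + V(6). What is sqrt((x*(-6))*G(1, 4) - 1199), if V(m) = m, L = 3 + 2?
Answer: I*sqrt(11001)/3 ≈ 34.962*I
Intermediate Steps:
L = 5
x = 5 (x = (-6 + 5) + 6 = -1 + 6 = 5)
G(I, B) = I/3 + B/9 (G(I, B) = -(B/(-3) + I/(-1))/3 = -(B*(-1/3) + I*(-1))/3 = -(-B/3 - I)/3 = -(-I - B/3)/3 = I/3 + B/9)
sqrt((x*(-6))*G(1, 4) - 1199) = sqrt((5*(-6))*((1/3)*1 + (1/9)*4) - 1199) = sqrt(-30*(1/3 + 4/9) - 1199) = sqrt(-30*7/9 - 1199) = sqrt(-70/3 - 1199) = sqrt(-3667/3) = I*sqrt(11001)/3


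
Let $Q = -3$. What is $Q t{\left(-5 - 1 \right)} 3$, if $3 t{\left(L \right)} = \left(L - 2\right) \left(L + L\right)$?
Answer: $-288$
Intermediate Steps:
$t{\left(L \right)} = \frac{2 L \left(-2 + L\right)}{3}$ ($t{\left(L \right)} = \frac{\left(L - 2\right) \left(L + L\right)}{3} = \frac{\left(-2 + L\right) 2 L}{3} = \frac{2 L \left(-2 + L\right)}{3}$)
$Q t{\left(-5 - 1 \right)} 3 = - 3 \frac{2 \left(-5 - 1\right) \left(-2 - 6\right)}{3} \cdot 3 = - 3 \cdot \frac{2}{3} \left(-6\right) \left(-2 - 6\right) 3 = - 3 \cdot \frac{2}{3} \left(-6\right) \left(-8\right) 3 = \left(-3\right) 32 \cdot 3 = \left(-96\right) 3 = -288$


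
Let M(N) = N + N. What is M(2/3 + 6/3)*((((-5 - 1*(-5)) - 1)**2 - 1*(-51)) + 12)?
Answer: 1024/3 ≈ 341.33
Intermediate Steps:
M(N) = 2*N
M(2/3 + 6/3)*((((-5 - 1*(-5)) - 1)**2 - 1*(-51)) + 12) = (2*(2/3 + 6/3))*((((-5 - 1*(-5)) - 1)**2 - 1*(-51)) + 12) = (2*(2*(1/3) + 6*(1/3)))*((((-5 + 5) - 1)**2 + 51) + 12) = (2*(2/3 + 2))*(((0 - 1)**2 + 51) + 12) = (2*(8/3))*(((-1)**2 + 51) + 12) = 16*((1 + 51) + 12)/3 = 16*(52 + 12)/3 = (16/3)*64 = 1024/3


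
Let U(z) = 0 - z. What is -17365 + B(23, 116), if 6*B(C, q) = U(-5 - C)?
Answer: -52081/3 ≈ -17360.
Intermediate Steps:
U(z) = -z
B(C, q) = ⅚ + C/6 (B(C, q) = (-(-5 - C))/6 = (5 + C)/6 = ⅚ + C/6)
-17365 + B(23, 116) = -17365 + (⅚ + (⅙)*23) = -17365 + (⅚ + 23/6) = -17365 + 14/3 = -52081/3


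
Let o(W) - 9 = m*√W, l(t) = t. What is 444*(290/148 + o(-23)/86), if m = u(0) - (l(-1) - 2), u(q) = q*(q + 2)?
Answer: 39408/43 + 666*I*√23/43 ≈ 916.46 + 74.28*I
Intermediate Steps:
u(q) = q*(2 + q)
m = 3 (m = 0*(2 + 0) - (-1 - 2) = 0*2 - 1*(-3) = 0 + 3 = 3)
o(W) = 9 + 3*√W
444*(290/148 + o(-23)/86) = 444*(290/148 + (9 + 3*√(-23))/86) = 444*(290*(1/148) + (9 + 3*(I*√23))*(1/86)) = 444*(145/74 + (9 + 3*I*√23)*(1/86)) = 444*(145/74 + (9/86 + 3*I*√23/86)) = 444*(3284/1591 + 3*I*√23/86) = 39408/43 + 666*I*√23/43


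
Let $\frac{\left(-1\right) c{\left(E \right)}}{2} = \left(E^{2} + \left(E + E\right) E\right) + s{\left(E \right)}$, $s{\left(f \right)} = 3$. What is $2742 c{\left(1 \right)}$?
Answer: $-32904$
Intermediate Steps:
$c{\left(E \right)} = -6 - 6 E^{2}$ ($c{\left(E \right)} = - 2 \left(\left(E^{2} + \left(E + E\right) E\right) + 3\right) = - 2 \left(\left(E^{2} + 2 E E\right) + 3\right) = - 2 \left(\left(E^{2} + 2 E^{2}\right) + 3\right) = - 2 \left(3 E^{2} + 3\right) = - 2 \left(3 + 3 E^{2}\right) = -6 - 6 E^{2}$)
$2742 c{\left(1 \right)} = 2742 \left(-6 - 6 \cdot 1^{2}\right) = 2742 \left(-6 - 6\right) = 2742 \left(-12\right) = -32904$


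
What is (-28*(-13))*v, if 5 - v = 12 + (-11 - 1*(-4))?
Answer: 0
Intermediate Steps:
v = 0 (v = 5 - (12 + (-11 - 1*(-4))) = 5 - (12 + (-11 + 4)) = 5 - (12 - 7) = 5 - 1*5 = 5 - 5 = 0)
(-28*(-13))*v = -28*(-13)*0 = 364*0 = 0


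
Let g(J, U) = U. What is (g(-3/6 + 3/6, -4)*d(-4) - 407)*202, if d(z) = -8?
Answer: -75750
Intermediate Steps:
(g(-3/6 + 3/6, -4)*d(-4) - 407)*202 = (-4*(-8) - 407)*202 = (32 - 407)*202 = -375*202 = -75750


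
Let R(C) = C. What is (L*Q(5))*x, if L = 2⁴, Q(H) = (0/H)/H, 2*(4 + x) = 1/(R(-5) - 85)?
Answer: 0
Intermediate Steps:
x = -721/180 (x = -4 + 1/(2*(-5 - 85)) = -4 + (½)/(-90) = -4 + (½)*(-1/90) = -4 - 1/180 = -721/180 ≈ -4.0056)
Q(H) = 0 (Q(H) = 0/H = 0)
L = 16
(L*Q(5))*x = (16*0)*(-721/180) = 0*(-721/180) = 0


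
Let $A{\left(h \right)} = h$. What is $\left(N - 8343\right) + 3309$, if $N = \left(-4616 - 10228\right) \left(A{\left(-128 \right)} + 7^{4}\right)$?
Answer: $-33745446$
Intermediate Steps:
$N = -33740412$ ($N = \left(-4616 - 10228\right) \left(-128 + 7^{4}\right) = - 14844 \left(-128 + 2401\right) = \left(-14844\right) 2273 = -33740412$)
$\left(N - 8343\right) + 3309 = \left(-33740412 - 8343\right) + 3309 = -33748755 + 3309 = -33745446$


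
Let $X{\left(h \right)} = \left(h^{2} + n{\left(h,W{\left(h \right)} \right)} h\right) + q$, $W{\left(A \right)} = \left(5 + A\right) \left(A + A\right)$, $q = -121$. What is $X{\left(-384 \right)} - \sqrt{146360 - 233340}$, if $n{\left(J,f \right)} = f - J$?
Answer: $-111771769 - 2 i \sqrt{21745} \approx -1.1177 \cdot 10^{8} - 294.92 i$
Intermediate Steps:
$W{\left(A \right)} = 2 A \left(5 + A\right)$ ($W{\left(A \right)} = \left(5 + A\right) 2 A = 2 A \left(5 + A\right)$)
$X{\left(h \right)} = -121 + h^{2} + h \left(- h + 2 h \left(5 + h\right)\right)$ ($X{\left(h \right)} = \left(h^{2} + \left(2 h \left(5 + h\right) - h\right) h\right) - 121 = \left(h^{2} + \left(- h + 2 h \left(5 + h\right)\right) h\right) - 121 = \left(h^{2} + h \left(- h + 2 h \left(5 + h\right)\right)\right) - 121 = -121 + h^{2} + h \left(- h + 2 h \left(5 + h\right)\right)$)
$X{\left(-384 \right)} - \sqrt{146360 - 233340} = \left(-121 + 2 \left(-384\right)^{3} + 10 \left(-384\right)^{2}\right) - \sqrt{146360 - 233340} = \left(-121 + 2 \left(-56623104\right) + 10 \cdot 147456\right) - \sqrt{-86980} = \left(-121 - 113246208 + 1474560\right) - 2 i \sqrt{21745} = -111771769 - 2 i \sqrt{21745}$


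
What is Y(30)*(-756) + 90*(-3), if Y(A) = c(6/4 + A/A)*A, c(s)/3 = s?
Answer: -170370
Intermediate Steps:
c(s) = 3*s
Y(A) = 15*A/2 (Y(A) = (3*(6/4 + A/A))*A = (3*(6*(¼) + 1))*A = (3*(3/2 + 1))*A = (3*(5/2))*A = 15*A/2)
Y(30)*(-756) + 90*(-3) = ((15/2)*30)*(-756) + 90*(-3) = 225*(-756) - 270 = -170100 - 270 = -170370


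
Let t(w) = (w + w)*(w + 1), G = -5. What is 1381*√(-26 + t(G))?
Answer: 1381*√14 ≈ 5167.2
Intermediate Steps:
t(w) = 2*w*(1 + w) (t(w) = (2*w)*(1 + w) = 2*w*(1 + w))
1381*√(-26 + t(G)) = 1381*√(-26 + 2*(-5)*(1 - 5)) = 1381*√(-26 + 2*(-5)*(-4)) = 1381*√(-26 + 40) = 1381*√14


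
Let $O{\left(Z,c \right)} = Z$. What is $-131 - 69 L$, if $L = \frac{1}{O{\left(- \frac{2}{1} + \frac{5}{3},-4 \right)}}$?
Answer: $76$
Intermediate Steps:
$L = -3$ ($L = \frac{1}{- \frac{2}{1} + \frac{5}{3}} = \frac{1}{\left(-2\right) 1 + 5 \cdot \frac{1}{3}} = \frac{1}{-2 + \frac{5}{3}} = \frac{1}{- \frac{1}{3}} = -3$)
$-131 - 69 L = -131 - -207 = -131 + 207 = 76$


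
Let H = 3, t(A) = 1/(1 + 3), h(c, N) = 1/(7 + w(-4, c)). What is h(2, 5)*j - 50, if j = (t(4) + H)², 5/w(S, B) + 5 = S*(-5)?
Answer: -17093/352 ≈ -48.560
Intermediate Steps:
w(S, B) = 5/(-5 - 5*S) (w(S, B) = 5/(-5 + S*(-5)) = 5/(-5 - 5*S))
h(c, N) = 3/22 (h(c, N) = 1/(7 - 1/(1 - 4)) = 1/(7 - 1/(-3)) = 1/(7 - 1*(-⅓)) = 1/(7 + ⅓) = 1/(22/3) = 3/22)
t(A) = ¼ (t(A) = 1/4 = ¼)
j = 169/16 (j = (¼ + 3)² = (13/4)² = 169/16 ≈ 10.563)
h(2, 5)*j - 50 = (3/22)*(169/16) - 50 = 507/352 - 50 = -17093/352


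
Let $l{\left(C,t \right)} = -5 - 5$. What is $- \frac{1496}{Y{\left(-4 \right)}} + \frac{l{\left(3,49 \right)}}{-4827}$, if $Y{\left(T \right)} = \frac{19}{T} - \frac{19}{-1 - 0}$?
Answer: $- \frac{9628066}{91713} \approx -104.98$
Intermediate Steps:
$l{\left(C,t \right)} = -10$
$Y{\left(T \right)} = 19 + \frac{19}{T}$ ($Y{\left(T \right)} = \frac{19}{T} - \frac{19}{-1 + 0} = \frac{19}{T} - \frac{19}{-1} = \frac{19}{T} - -19 = \frac{19}{T} + 19 = 19 + \frac{19}{T}$)
$- \frac{1496}{Y{\left(-4 \right)}} + \frac{l{\left(3,49 \right)}}{-4827} = - \frac{1496}{19 + \frac{19}{-4}} - \frac{10}{-4827} = - \frac{1496}{19 + 19 \left(- \frac{1}{4}\right)} - - \frac{10}{4827} = - \frac{1496}{19 - \frac{19}{4}} + \frac{10}{4827} = - \frac{1496}{\frac{57}{4}} + \frac{10}{4827} = \left(-1496\right) \frac{4}{57} + \frac{10}{4827} = - \frac{5984}{57} + \frac{10}{4827} = - \frac{9628066}{91713}$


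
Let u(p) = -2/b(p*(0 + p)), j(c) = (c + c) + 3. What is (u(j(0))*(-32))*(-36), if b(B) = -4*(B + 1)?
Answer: 288/5 ≈ 57.600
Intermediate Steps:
b(B) = -4 - 4*B (b(B) = -4*(1 + B) = -4 - 4*B)
j(c) = 3 + 2*c (j(c) = 2*c + 3 = 3 + 2*c)
u(p) = -2/(-4 - 4*p**2) (u(p) = -2/(-4 - 4*p*(0 + p)) = -2/(-4 - 4*p*p) = -2/(-4 - 4*p**2))
(u(j(0))*(-32))*(-36) = ((1/(2*(1 + (3 + 2*0)**2)))*(-32))*(-36) = ((1/(2*(1 + (3 + 0)**2)))*(-32))*(-36) = ((1/(2*(1 + 3**2)))*(-32))*(-36) = ((1/(2*(1 + 9)))*(-32))*(-36) = (((1/2)/10)*(-32))*(-36) = (((1/2)*(1/10))*(-32))*(-36) = ((1/20)*(-32))*(-36) = -8/5*(-36) = 288/5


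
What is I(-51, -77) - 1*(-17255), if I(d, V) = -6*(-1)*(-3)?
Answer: 17237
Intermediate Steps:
I(d, V) = -18 (I(d, V) = 6*(-3) = -18)
I(-51, -77) - 1*(-17255) = -18 - 1*(-17255) = -18 + 17255 = 17237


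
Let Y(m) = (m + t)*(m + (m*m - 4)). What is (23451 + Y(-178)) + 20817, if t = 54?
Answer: -3861980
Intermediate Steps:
Y(m) = (54 + m)*(-4 + m + m**2) (Y(m) = (m + 54)*(m + (m*m - 4)) = (54 + m)*(m + (m**2 - 4)) = (54 + m)*(m + (-4 + m**2)) = (54 + m)*(-4 + m + m**2))
(23451 + Y(-178)) + 20817 = (23451 + (-216 + (-178)**3 + 50*(-178) + 55*(-178)**2)) + 20817 = (23451 + (-216 - 5639752 - 8900 + 55*31684)) + 20817 = (23451 + (-216 - 5639752 - 8900 + 1742620)) + 20817 = (23451 - 3906248) + 20817 = -3882797 + 20817 = -3861980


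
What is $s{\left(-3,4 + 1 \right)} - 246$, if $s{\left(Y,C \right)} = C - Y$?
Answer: $-238$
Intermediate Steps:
$s{\left(-3,4 + 1 \right)} - 246 = \left(\left(4 + 1\right) - -3\right) - 246 = \left(5 + 3\right) - 246 = 8 - 246 = -238$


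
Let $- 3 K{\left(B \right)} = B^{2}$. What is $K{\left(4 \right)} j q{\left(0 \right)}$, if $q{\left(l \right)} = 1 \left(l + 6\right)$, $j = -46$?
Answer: $1472$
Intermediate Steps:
$q{\left(l \right)} = 6 + l$ ($q{\left(l \right)} = 1 \left(6 + l\right) = 6 + l$)
$K{\left(B \right)} = - \frac{B^{2}}{3}$
$K{\left(4 \right)} j q{\left(0 \right)} = - \frac{4^{2}}{3} \left(-46\right) \left(6 + 0\right) = \left(- \frac{1}{3}\right) 16 \left(-46\right) 6 = \left(- \frac{16}{3}\right) \left(-46\right) 6 = \frac{736}{3} \cdot 6 = 1472$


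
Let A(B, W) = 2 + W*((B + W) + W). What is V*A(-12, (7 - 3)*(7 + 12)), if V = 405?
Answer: 4310010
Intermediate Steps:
A(B, W) = 2 + W*(B + 2*W)
V*A(-12, (7 - 3)*(7 + 12)) = 405*(2 + 2*((7 - 3)*(7 + 12))² - 12*(7 - 3)*(7 + 12)) = 405*(2 + 2*(4*19)² - 48*19) = 405*(2 + 2*76² - 12*76) = 405*(2 + 2*5776 - 912) = 405*(2 + 11552 - 912) = 405*10642 = 4310010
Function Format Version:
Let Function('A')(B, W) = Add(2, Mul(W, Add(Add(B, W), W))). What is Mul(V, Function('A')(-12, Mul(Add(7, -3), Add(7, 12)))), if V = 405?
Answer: 4310010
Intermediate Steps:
Function('A')(B, W) = Add(2, Mul(W, Add(B, Mul(2, W))))
Mul(V, Function('A')(-12, Mul(Add(7, -3), Add(7, 12)))) = Mul(405, Add(2, Mul(2, Pow(Mul(Add(7, -3), Add(7, 12)), 2)), Mul(-12, Mul(Add(7, -3), Add(7, 12))))) = Mul(405, Add(2, Mul(2, Pow(Mul(4, 19), 2)), Mul(-12, Mul(4, 19)))) = Mul(405, Add(2, Mul(2, Pow(76, 2)), Mul(-12, 76))) = Mul(405, Add(2, Mul(2, 5776), -912)) = Mul(405, Add(2, 11552, -912)) = Mul(405, 10642) = 4310010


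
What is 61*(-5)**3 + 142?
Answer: -7483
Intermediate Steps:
61*(-5)**3 + 142 = 61*(-125) + 142 = -7625 + 142 = -7483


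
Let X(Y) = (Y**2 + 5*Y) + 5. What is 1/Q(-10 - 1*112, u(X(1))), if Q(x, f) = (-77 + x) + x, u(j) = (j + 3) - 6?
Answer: -1/321 ≈ -0.0031153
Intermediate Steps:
X(Y) = 5 + Y**2 + 5*Y
u(j) = -3 + j (u(j) = (3 + j) - 6 = -3 + j)
Q(x, f) = -77 + 2*x
1/Q(-10 - 1*112, u(X(1))) = 1/(-77 + 2*(-10 - 1*112)) = 1/(-77 + 2*(-10 - 112)) = 1/(-77 + 2*(-122)) = 1/(-77 - 244) = 1/(-321) = -1/321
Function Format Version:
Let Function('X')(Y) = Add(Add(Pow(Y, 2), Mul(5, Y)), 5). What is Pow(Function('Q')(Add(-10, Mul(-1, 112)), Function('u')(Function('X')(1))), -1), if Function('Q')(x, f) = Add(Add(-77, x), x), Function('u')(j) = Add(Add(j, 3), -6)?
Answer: Rational(-1, 321) ≈ -0.0031153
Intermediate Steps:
Function('X')(Y) = Add(5, Pow(Y, 2), Mul(5, Y))
Function('u')(j) = Add(-3, j) (Function('u')(j) = Add(Add(3, j), -6) = Add(-3, j))
Function('Q')(x, f) = Add(-77, Mul(2, x))
Pow(Function('Q')(Add(-10, Mul(-1, 112)), Function('u')(Function('X')(1))), -1) = Pow(Add(-77, Mul(2, Add(-10, Mul(-1, 112)))), -1) = Pow(Add(-77, Mul(2, Add(-10, -112))), -1) = Pow(Add(-77, Mul(2, -122)), -1) = Pow(Add(-77, -244), -1) = Pow(-321, -1) = Rational(-1, 321)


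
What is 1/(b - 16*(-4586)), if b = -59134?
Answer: 1/14242 ≈ 7.0215e-5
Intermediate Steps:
1/(b - 16*(-4586)) = 1/(-59134 - 16*(-4586)) = 1/(-59134 + 73376) = 1/14242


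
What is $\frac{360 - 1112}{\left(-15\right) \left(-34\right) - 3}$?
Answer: $- \frac{752}{507} \approx -1.4832$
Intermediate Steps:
$\frac{360 - 1112}{\left(-15\right) \left(-34\right) - 3} = \frac{360 - 1112}{510 - 3} = - \frac{752}{507}$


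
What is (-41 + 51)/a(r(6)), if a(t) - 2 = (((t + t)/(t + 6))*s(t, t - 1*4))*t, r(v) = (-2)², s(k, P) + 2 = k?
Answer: 25/21 ≈ 1.1905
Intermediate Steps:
s(k, P) = -2 + k
r(v) = 4
a(t) = 2 + 2*t²*(-2 + t)/(6 + t) (a(t) = 2 + (((t + t)/(t + 6))*(-2 + t))*t = 2 + (((2*t)/(6 + t))*(-2 + t))*t = 2 + ((2*t/(6 + t))*(-2 + t))*t = 2 + (2*t*(-2 + t)/(6 + t))*t = 2 + 2*t²*(-2 + t)/(6 + t))
(-41 + 51)/a(r(6)) = (-41 + 51)/((2*(6 + 4 + 4²*(-2 + 4))/(6 + 4))) = 10/((2*(6 + 4 + 16*2)/10)) = 10/((2*(⅒)*(6 + 4 + 32))) = 10/((2*(⅒)*42)) = 10/(42/5) = 10*(5/42) = 25/21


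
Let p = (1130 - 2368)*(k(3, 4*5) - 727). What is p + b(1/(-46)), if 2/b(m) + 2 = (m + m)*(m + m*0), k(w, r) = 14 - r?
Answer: 1919263094/2115 ≈ 9.0745e+5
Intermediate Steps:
b(m) = 2/(-2 + 2*m**2) (b(m) = 2/(-2 + (m + m)*(m + m*0)) = 2/(-2 + (2*m)*(m + 0)) = 2/(-2 + (2*m)*m) = 2/(-2 + 2*m**2))
p = 907454 (p = (1130 - 2368)*((14 - 4*5) - 727) = -1238*((14 - 1*20) - 727) = -1238*((14 - 20) - 727) = -1238*(-6 - 727) = -1238*(-733) = 907454)
p + b(1/(-46)) = 907454 + 1/(-1 + (1/(-46))**2) = 907454 + 1/(-1 + (-1/46)**2) = 907454 + 1/(-1 + 1/2116) = 907454 + 1/(-2115/2116) = 907454 - 2116/2115 = 1919263094/2115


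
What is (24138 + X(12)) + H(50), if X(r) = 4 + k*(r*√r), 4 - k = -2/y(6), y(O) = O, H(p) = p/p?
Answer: 24143 + 104*√3 ≈ 24323.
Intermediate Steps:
H(p) = 1
k = 13/3 (k = 4 - (-2)/6 = 4 - 1*(-⅓) = 4 + ⅓ = 13/3 ≈ 4.3333)
X(r) = 4 + 13*r^(3/2)/3 (X(r) = 4 + 13*(r*√r)/3 = 4 + 13*r^(3/2)/3)
(24138 + X(12)) + H(50) = (24138 + (4 + 13*12^(3/2)/3)) + 1 = (24138 + (4 + 13*(24*√3)/3)) + 1 = (24138 + (4 + 104*√3)) + 1 = (24142 + 104*√3) + 1 = 24143 + 104*√3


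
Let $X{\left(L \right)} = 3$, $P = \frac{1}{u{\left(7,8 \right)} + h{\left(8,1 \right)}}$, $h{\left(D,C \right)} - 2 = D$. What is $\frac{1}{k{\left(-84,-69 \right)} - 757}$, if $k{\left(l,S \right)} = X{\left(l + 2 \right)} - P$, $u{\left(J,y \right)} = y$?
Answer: $- \frac{18}{13573} \approx -0.0013262$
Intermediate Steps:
$h{\left(D,C \right)} = 2 + D$
$P = \frac{1}{18}$ ($P = \frac{1}{8 + \left(2 + 8\right)} = \frac{1}{8 + 10} = \frac{1}{18} \approx 0.055556$)
$k{\left(l,S \right)} = \frac{53}{18}$ ($k{\left(l,S \right)} = 3 - \frac{1}{18} = \frac{53}{18}$)
$\frac{1}{k{\left(-84,-69 \right)} - 757} = \frac{1}{\frac{53}{18} - 757} = \frac{1}{- \frac{13573}{18}} = - \frac{18}{13573}$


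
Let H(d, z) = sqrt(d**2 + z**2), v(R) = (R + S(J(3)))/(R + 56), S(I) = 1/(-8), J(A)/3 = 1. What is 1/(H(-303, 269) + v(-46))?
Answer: 29520/1050551839 + 6400*sqrt(164170)/1050551839 ≈ 0.0024965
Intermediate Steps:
J(A) = 3 (J(A) = 3*1 = 3)
S(I) = -1/8
v(R) = (-1/8 + R)/(56 + R) (v(R) = (R - 1/8)/(R + 56) = (-1/8 + R)/(56 + R))
1/(H(-303, 269) + v(-46)) = 1/(sqrt((-303)**2 + 269**2) + (-1/8 - 46)/(56 - 46)) = 1/(sqrt(91809 + 72361) - 369/8/10) = 1/(sqrt(164170) + (1/10)*(-369/8)) = 1/(sqrt(164170) - 369/80) = 1/(-369/80 + sqrt(164170))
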